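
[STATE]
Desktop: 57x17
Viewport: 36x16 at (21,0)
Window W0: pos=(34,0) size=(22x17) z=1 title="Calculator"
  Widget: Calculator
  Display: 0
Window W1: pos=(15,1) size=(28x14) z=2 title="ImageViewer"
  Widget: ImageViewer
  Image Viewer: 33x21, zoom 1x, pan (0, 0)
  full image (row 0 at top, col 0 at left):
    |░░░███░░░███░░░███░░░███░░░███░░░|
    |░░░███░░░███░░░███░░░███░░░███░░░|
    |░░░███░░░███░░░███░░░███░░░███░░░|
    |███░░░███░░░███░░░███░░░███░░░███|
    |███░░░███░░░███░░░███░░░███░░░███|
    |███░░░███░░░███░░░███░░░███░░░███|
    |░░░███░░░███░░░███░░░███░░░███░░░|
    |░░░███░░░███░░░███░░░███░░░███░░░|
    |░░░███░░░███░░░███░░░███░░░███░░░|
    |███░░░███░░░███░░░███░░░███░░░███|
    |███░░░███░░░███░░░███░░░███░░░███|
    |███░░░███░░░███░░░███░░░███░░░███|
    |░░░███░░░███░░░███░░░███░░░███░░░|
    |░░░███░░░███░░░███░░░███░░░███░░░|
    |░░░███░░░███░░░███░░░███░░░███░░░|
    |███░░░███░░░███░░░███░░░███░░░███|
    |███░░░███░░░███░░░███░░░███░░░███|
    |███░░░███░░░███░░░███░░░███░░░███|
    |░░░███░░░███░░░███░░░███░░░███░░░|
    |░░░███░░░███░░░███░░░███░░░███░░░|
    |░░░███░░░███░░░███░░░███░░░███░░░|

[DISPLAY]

             ┏━━━━━━━━━━━━━━━━━━━━┓ 
━━━━━━━━━━━━━━━━━━━━━┓tor         ┃ 
eViewer              ┃────────────┨ 
─────────────────────┨           0┃ 
█░░░███░░░███░░░███░░┃┬───┬───┐   ┃ 
█░░░███░░░███░░░███░░┃│ 9 │ ÷ │   ┃ 
█░░░███░░░███░░░███░░┃┼───┼───┤   ┃ 
░███░░░███░░░███░░░██┃│ 6 │ × │   ┃ 
░███░░░███░░░███░░░██┃┼───┼───┤   ┃ 
░███░░░███░░░███░░░██┃│ 3 │ - │   ┃ 
█░░░███░░░███░░░███░░┃┼───┼───┤   ┃ 
█░░░███░░░███░░░███░░┃│ = │ + │   ┃ 
█░░░███░░░███░░░███░░┃┼───┼───┤   ┃ 
░███░░░███░░░███░░░██┃│ MR│ M+│   ┃ 
━━━━━━━━━━━━━━━━━━━━━┛┴───┴───┘   ┃ 
             ┃                    ┃ 


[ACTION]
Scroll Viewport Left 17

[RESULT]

                              ┏━━━━━
           ┏━━━━━━━━━━━━━━━━━━━━━━━━
           ┃ ImageViewer            
           ┠────────────────────────
           ┃░░░███░░░███░░░███░░░███
           ┃░░░███░░░███░░░███░░░███
           ┃░░░███░░░███░░░███░░░███
           ┃███░░░███░░░███░░░███░░░
           ┃███░░░███░░░███░░░███░░░
           ┃███░░░███░░░███░░░███░░░
           ┃░░░███░░░███░░░███░░░███
           ┃░░░███░░░███░░░███░░░███
           ┃░░░███░░░███░░░███░░░███
           ┃███░░░███░░░███░░░███░░░
           ┗━━━━━━━━━━━━━━━━━━━━━━━━
                              ┃     


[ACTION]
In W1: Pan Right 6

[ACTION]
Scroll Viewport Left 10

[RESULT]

                                  ┏━
               ┏━━━━━━━━━━━━━━━━━━━━
               ┃ ImageViewer        
               ┠────────────────────
               ┃░░░███░░░███░░░███░░
               ┃░░░███░░░███░░░███░░
               ┃░░░███░░░███░░░███░░
               ┃███░░░███░░░███░░░██
               ┃███░░░███░░░███░░░██
               ┃███░░░███░░░███░░░██
               ┃░░░███░░░███░░░███░░
               ┃░░░███░░░███░░░███░░
               ┃░░░███░░░███░░░███░░
               ┃███░░░███░░░███░░░██
               ┗━━━━━━━━━━━━━━━━━━━━
                                  ┃ 


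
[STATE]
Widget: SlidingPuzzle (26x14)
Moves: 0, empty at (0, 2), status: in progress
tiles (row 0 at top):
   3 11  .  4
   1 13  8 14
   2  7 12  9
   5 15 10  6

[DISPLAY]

┌────┬────┬────┬────┐     
│  3 │ 11 │    │  4 │     
├────┼────┼────┼────┤     
│  1 │ 13 │  8 │ 14 │     
├────┼────┼────┼────┤     
│  2 │  7 │ 12 │  9 │     
├────┼────┼────┼────┤     
│  5 │ 15 │ 10 │  6 │     
└────┴────┴────┴────┘     
Moves: 0                  
                          
                          
                          
                          


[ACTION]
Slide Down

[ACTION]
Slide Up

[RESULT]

┌────┬────┬────┬────┐     
│  3 │ 11 │  8 │  4 │     
├────┼────┼────┼────┤     
│  1 │ 13 │    │ 14 │     
├────┼────┼────┼────┤     
│  2 │  7 │ 12 │  9 │     
├────┼────┼────┼────┤     
│  5 │ 15 │ 10 │  6 │     
└────┴────┴────┴────┘     
Moves: 1                  
                          
                          
                          
                          


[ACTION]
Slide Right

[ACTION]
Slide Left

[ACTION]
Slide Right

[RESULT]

┌────┬────┬────┬────┐     
│  3 │ 11 │  8 │  4 │     
├────┼────┼────┼────┤     
│  1 │    │ 13 │ 14 │     
├────┼────┼────┼────┤     
│  2 │  7 │ 12 │  9 │     
├────┼────┼────┼────┤     
│  5 │ 15 │ 10 │  6 │     
└────┴────┴────┴────┘     
Moves: 4                  
                          
                          
                          
                          


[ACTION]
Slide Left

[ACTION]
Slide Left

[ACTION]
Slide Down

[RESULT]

┌────┬────┬────┬────┐     
│  3 │ 11 │  8 │    │     
├────┼────┼────┼────┤     
│  1 │ 13 │ 14 │  4 │     
├────┼────┼────┼────┤     
│  2 │  7 │ 12 │  9 │     
├────┼────┼────┼────┤     
│  5 │ 15 │ 10 │  6 │     
└────┴────┴────┴────┘     
Moves: 7                  
                          
                          
                          
                          


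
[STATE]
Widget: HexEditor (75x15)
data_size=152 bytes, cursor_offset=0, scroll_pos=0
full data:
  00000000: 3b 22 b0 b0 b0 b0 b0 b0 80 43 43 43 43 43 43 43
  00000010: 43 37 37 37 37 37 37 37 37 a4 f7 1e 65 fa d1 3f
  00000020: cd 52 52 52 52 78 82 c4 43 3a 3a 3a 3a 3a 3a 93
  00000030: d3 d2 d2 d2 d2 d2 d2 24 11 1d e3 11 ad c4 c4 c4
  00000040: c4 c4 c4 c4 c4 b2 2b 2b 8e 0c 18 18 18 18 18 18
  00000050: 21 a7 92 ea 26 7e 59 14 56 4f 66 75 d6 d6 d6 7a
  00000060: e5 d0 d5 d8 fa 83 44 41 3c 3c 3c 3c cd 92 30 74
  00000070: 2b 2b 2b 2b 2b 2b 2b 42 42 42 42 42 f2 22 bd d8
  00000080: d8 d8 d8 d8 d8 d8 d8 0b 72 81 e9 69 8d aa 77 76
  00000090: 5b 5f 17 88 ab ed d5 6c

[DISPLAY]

00000000  3B 22 b0 b0 b0 b0 b0 b0  80 43 43 43 43 43 43 43  |;".......CCCCC
00000010  43 37 37 37 37 37 37 37  37 a4 f7 1e 65 fa d1 3f  |C77777777...e.
00000020  cd 52 52 52 52 78 82 c4  43 3a 3a 3a 3a 3a 3a 93  |.RRRRx..C:::::
00000030  d3 d2 d2 d2 d2 d2 d2 24  11 1d e3 11 ad c4 c4 c4  |.......$......
00000040  c4 c4 c4 c4 c4 b2 2b 2b  8e 0c 18 18 18 18 18 18  |......++......
00000050  21 a7 92 ea 26 7e 59 14  56 4f 66 75 d6 d6 d6 7a  |!...&~Y.VOfu..
00000060  e5 d0 d5 d8 fa 83 44 41  3c 3c 3c 3c cd 92 30 74  |......DA<<<<..
00000070  2b 2b 2b 2b 2b 2b 2b 42  42 42 42 42 f2 22 bd d8  |+++++++BBBBB."
00000080  d8 d8 d8 d8 d8 d8 d8 0b  72 81 e9 69 8d aa 77 76  |........r..i..
00000090  5b 5f 17 88 ab ed d5 6c                           |[_.....l      
                                                                           
                                                                           
                                                                           
                                                                           
                                                                           


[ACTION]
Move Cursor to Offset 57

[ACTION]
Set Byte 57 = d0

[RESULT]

00000000  3b 22 b0 b0 b0 b0 b0 b0  80 43 43 43 43 43 43 43  |;".......CCCCC
00000010  43 37 37 37 37 37 37 37  37 a4 f7 1e 65 fa d1 3f  |C77777777...e.
00000020  cd 52 52 52 52 78 82 c4  43 3a 3a 3a 3a 3a 3a 93  |.RRRRx..C:::::
00000030  d3 d2 d2 d2 d2 d2 d2 24  11 D0 e3 11 ad c4 c4 c4  |.......$......
00000040  c4 c4 c4 c4 c4 b2 2b 2b  8e 0c 18 18 18 18 18 18  |......++......
00000050  21 a7 92 ea 26 7e 59 14  56 4f 66 75 d6 d6 d6 7a  |!...&~Y.VOfu..
00000060  e5 d0 d5 d8 fa 83 44 41  3c 3c 3c 3c cd 92 30 74  |......DA<<<<..
00000070  2b 2b 2b 2b 2b 2b 2b 42  42 42 42 42 f2 22 bd d8  |+++++++BBBBB."
00000080  d8 d8 d8 d8 d8 d8 d8 0b  72 81 e9 69 8d aa 77 76  |........r..i..
00000090  5b 5f 17 88 ab ed d5 6c                           |[_.....l      
                                                                           
                                                                           
                                                                           
                                                                           
                                                                           


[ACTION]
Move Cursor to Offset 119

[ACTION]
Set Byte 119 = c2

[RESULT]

00000000  3b 22 b0 b0 b0 b0 b0 b0  80 43 43 43 43 43 43 43  |;".......CCCCC
00000010  43 37 37 37 37 37 37 37  37 a4 f7 1e 65 fa d1 3f  |C77777777...e.
00000020  cd 52 52 52 52 78 82 c4  43 3a 3a 3a 3a 3a 3a 93  |.RRRRx..C:::::
00000030  d3 d2 d2 d2 d2 d2 d2 24  11 d0 e3 11 ad c4 c4 c4  |.......$......
00000040  c4 c4 c4 c4 c4 b2 2b 2b  8e 0c 18 18 18 18 18 18  |......++......
00000050  21 a7 92 ea 26 7e 59 14  56 4f 66 75 d6 d6 d6 7a  |!...&~Y.VOfu..
00000060  e5 d0 d5 d8 fa 83 44 41  3c 3c 3c 3c cd 92 30 74  |......DA<<<<..
00000070  2b 2b 2b 2b 2b 2b 2b C2  42 42 42 42 f2 22 bd d8  |+++++++.BBBB."
00000080  d8 d8 d8 d8 d8 d8 d8 0b  72 81 e9 69 8d aa 77 76  |........r..i..
00000090  5b 5f 17 88 ab ed d5 6c                           |[_.....l      
                                                                           
                                                                           
                                                                           
                                                                           
                                                                           


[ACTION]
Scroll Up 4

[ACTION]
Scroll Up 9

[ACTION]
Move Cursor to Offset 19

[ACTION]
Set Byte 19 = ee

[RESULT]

00000000  3b 22 b0 b0 b0 b0 b0 b0  80 43 43 43 43 43 43 43  |;".......CCCCC
00000010  43 37 37 EE 37 37 37 37  37 a4 f7 1e 65 fa d1 3f  |C77.77777...e.
00000020  cd 52 52 52 52 78 82 c4  43 3a 3a 3a 3a 3a 3a 93  |.RRRRx..C:::::
00000030  d3 d2 d2 d2 d2 d2 d2 24  11 d0 e3 11 ad c4 c4 c4  |.......$......
00000040  c4 c4 c4 c4 c4 b2 2b 2b  8e 0c 18 18 18 18 18 18  |......++......
00000050  21 a7 92 ea 26 7e 59 14  56 4f 66 75 d6 d6 d6 7a  |!...&~Y.VOfu..
00000060  e5 d0 d5 d8 fa 83 44 41  3c 3c 3c 3c cd 92 30 74  |......DA<<<<..
00000070  2b 2b 2b 2b 2b 2b 2b c2  42 42 42 42 f2 22 bd d8  |+++++++.BBBB."
00000080  d8 d8 d8 d8 d8 d8 d8 0b  72 81 e9 69 8d aa 77 76  |........r..i..
00000090  5b 5f 17 88 ab ed d5 6c                           |[_.....l      
                                                                           
                                                                           
                                                                           
                                                                           
                                                                           


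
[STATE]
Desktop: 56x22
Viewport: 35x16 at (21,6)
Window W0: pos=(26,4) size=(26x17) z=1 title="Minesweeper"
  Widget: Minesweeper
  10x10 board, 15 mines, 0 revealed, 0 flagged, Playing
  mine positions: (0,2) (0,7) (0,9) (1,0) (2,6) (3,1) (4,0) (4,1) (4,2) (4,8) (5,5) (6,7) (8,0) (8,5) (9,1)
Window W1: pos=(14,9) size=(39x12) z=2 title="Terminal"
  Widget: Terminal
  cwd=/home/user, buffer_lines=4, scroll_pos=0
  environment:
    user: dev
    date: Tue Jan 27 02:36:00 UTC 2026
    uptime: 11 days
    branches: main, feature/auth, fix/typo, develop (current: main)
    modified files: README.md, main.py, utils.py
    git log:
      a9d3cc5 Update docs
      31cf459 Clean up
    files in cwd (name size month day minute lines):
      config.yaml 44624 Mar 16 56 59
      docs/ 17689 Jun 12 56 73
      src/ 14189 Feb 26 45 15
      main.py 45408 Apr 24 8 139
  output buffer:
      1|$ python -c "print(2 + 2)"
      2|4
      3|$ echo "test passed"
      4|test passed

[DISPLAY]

     ┠────────────────────────┨    
     ┃■■■■■■■■■■              ┃    
     ┃■■■■■■■■■■              ┃    
━━━━━━━━━━━━━━━━━━━━━━━━━━━━━━━┓   
nal                            ┃   
───────────────────────────────┨   
on -c "print(2 + 2)"           ┃   
                               ┃   
 "test passed"                 ┃   
assed                          ┃   
                               ┃   
                               ┃   
                               ┃   
                               ┃   
━━━━━━━━━━━━━━━━━━━━━━━━━━━━━━━┛   
                                   


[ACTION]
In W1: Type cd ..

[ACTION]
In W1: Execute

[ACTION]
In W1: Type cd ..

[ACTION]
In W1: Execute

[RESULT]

     ┠────────────────────────┨    
     ┃■■■■■■■■■■              ┃    
     ┃■■■■■■■■■■              ┃    
━━━━━━━━━━━━━━━━━━━━━━━━━━━━━━━┓   
nal                            ┃   
───────────────────────────────┨   
                               ┃   
 "test passed"                 ┃   
assed                          ┃   
.                              ┃   
                               ┃   
.                              ┃   
                               ┃   
                               ┃   
━━━━━━━━━━━━━━━━━━━━━━━━━━━━━━━┛   
                                   


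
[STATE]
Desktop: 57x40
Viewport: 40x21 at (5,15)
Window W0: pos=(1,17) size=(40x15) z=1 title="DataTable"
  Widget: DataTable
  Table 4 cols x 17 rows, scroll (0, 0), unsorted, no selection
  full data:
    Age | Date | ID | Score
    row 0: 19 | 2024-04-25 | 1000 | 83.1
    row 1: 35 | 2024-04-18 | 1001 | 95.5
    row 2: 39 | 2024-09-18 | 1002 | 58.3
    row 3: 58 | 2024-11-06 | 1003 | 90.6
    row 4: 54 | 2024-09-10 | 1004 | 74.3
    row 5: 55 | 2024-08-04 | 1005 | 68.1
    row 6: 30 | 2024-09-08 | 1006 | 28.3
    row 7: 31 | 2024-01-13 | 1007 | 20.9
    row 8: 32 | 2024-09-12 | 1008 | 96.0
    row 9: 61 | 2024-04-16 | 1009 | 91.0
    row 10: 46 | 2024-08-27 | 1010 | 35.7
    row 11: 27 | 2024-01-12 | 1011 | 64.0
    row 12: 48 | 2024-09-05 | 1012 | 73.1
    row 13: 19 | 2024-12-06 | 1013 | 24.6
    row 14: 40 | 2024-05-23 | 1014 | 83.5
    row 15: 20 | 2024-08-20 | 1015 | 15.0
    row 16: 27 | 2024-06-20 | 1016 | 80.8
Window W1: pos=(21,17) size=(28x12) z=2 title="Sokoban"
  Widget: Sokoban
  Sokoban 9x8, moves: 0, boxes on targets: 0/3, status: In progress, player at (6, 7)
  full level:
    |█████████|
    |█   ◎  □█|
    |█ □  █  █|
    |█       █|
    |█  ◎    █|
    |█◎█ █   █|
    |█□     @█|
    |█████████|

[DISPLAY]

                                        
                                        
━━━━━━━━━━━━━━━━┏━━━━━━━━━━━━━━━━━━━━━━━
taTable         ┃ Sokoban               
────────────────┠───────────────────────
│Date      │ID  ┃█████████              
┼──────────┼────┃█   ◎  □█              
│2024-04-25│1000┃█ □  █  █              
│2024-04-18│1001┃█       █              
│2024-09-18│1002┃█  ◎    █              
│2024-11-06│1003┃█◎█ █   █              
│2024-09-10│1004┃█□     @█              
│2024-08-04│1005┃█████████              
│2024-09-08│1006┗━━━━━━━━━━━━━━━━━━━━━━━
│2024-01-13│1007│20.9              ┃    
│2024-09-12│1008│96.0              ┃    
━━━━━━━━━━━━━━━━━━━━━━━━━━━━━━━━━━━┛    
                                        
                                        
                                        
                                        


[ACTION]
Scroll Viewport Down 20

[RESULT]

────────────────┠───────────────────────
│Date      │ID  ┃█████████              
┼──────────┼────┃█   ◎  □█              
│2024-04-25│1000┃█ □  █  █              
│2024-04-18│1001┃█       █              
│2024-09-18│1002┃█  ◎    █              
│2024-11-06│1003┃█◎█ █   █              
│2024-09-10│1004┃█□     @█              
│2024-08-04│1005┃█████████              
│2024-09-08│1006┗━━━━━━━━━━━━━━━━━━━━━━━
│2024-01-13│1007│20.9              ┃    
│2024-09-12│1008│96.0              ┃    
━━━━━━━━━━━━━━━━━━━━━━━━━━━━━━━━━━━┛    
                                        
                                        
                                        
                                        
                                        
                                        
                                        
                                        


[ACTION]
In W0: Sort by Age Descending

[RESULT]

────────────────┠───────────────────────
│Date      │ID  ┃█████████              
┼──────────┼────┃█   ◎  □█              
│2024-04-16│1009┃█ □  █  █              
│2024-11-06│1003┃█       █              
│2024-08-04│1005┃█  ◎    █              
│2024-09-10│1004┃█◎█ █   █              
│2024-09-05│1012┃█□     @█              
│2024-08-27│1010┃█████████              
│2024-05-23│1014┗━━━━━━━━━━━━━━━━━━━━━━━
│2024-09-18│1002│58.3              ┃    
│2024-04-18│1001│95.5              ┃    
━━━━━━━━━━━━━━━━━━━━━━━━━━━━━━━━━━━┛    
                                        
                                        
                                        
                                        
                                        
                                        
                                        
                                        


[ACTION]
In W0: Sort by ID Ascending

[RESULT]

────────────────┠───────────────────────
│Date      │ID ▲┃█████████              
┼──────────┼────┃█   ◎  □█              
│2024-04-25│1000┃█ □  █  █              
│2024-04-18│1001┃█       █              
│2024-09-18│1002┃█  ◎    █              
│2024-11-06│1003┃█◎█ █   █              
│2024-09-10│1004┃█□     @█              
│2024-08-04│1005┃█████████              
│2024-09-08│1006┗━━━━━━━━━━━━━━━━━━━━━━━
│2024-01-13│1007│20.9              ┃    
│2024-09-12│1008│96.0              ┃    
━━━━━━━━━━━━━━━━━━━━━━━━━━━━━━━━━━━┛    
                                        
                                        
                                        
                                        
                                        
                                        
                                        
                                        


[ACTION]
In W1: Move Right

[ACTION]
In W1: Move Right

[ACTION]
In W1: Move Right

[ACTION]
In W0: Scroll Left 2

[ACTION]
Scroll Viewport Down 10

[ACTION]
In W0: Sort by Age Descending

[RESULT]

────────────────┠───────────────────────
│Date      │ID  ┃█████████              
┼──────────┼────┃█   ◎  □█              
│2024-04-16│1009┃█ □  █  █              
│2024-11-06│1003┃█       █              
│2024-08-04│1005┃█  ◎    █              
│2024-09-10│1004┃█◎█ █   █              
│2024-09-05│1012┃█□     @█              
│2024-08-27│1010┃█████████              
│2024-05-23│1014┗━━━━━━━━━━━━━━━━━━━━━━━
│2024-09-18│1002│58.3              ┃    
│2024-04-18│1001│95.5              ┃    
━━━━━━━━━━━━━━━━━━━━━━━━━━━━━━━━━━━┛    
                                        
                                        
                                        
                                        
                                        
                                        
                                        
                                        


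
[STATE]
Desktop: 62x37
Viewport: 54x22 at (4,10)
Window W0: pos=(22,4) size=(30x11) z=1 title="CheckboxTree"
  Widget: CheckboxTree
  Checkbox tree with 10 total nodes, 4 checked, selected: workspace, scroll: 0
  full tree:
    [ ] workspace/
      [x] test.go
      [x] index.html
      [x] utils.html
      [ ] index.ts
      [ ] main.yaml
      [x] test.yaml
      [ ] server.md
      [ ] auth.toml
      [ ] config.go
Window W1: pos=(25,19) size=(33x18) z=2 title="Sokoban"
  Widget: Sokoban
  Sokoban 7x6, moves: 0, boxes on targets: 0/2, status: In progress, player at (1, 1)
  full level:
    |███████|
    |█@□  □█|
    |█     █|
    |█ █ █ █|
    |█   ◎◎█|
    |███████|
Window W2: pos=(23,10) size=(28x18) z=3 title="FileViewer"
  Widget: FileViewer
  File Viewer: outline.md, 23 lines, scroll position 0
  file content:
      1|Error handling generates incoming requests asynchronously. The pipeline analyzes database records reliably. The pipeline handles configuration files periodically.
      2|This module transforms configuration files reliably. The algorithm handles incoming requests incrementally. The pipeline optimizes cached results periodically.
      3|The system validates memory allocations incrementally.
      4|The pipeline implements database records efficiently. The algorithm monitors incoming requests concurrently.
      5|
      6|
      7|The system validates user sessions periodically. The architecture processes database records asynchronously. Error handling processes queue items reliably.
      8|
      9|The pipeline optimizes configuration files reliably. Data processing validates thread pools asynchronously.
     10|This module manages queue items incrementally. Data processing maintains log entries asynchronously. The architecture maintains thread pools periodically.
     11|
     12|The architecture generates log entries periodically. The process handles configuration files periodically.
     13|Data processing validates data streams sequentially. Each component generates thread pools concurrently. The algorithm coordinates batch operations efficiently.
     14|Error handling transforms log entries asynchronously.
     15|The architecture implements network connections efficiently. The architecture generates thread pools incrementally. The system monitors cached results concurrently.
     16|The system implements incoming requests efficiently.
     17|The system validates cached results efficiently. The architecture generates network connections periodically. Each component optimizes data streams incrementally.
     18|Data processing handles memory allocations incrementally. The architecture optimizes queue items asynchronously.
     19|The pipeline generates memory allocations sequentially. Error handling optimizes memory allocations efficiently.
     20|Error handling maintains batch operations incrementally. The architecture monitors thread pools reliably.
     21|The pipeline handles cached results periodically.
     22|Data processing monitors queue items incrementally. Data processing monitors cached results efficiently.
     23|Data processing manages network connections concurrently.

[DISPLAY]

                  ┃┏━━━━━━━━━━━━━━━━━━━━━━━━━━┓┃      
                  ┃┃ FileViewer               ┃┃      
                  ┃┠──────────────────────────┨┃      
                  ┃┃Error handling generates ▲┃┃      
                  ┗┃This module transforms co█┃┛      
                   ┃The system validates memo░┃       
                   ┃The pipeline implements d░┃       
                   ┃                         ░┃       
                   ┃                         ░┃       
                   ┃The system validates user░┃━━━━━━┓
                   ┃                         ░┃      ┃
                   ┃The pipeline optimizes co░┃──────┨
                   ┃This module manages queue░┃      ┃
                   ┃                         ░┃      ┃
                   ┃The architecture generate░┃      ┃
                   ┃Data processing validates░┃      ┃
                   ┃Error handling transforms▼┃      ┃
                   ┗━━━━━━━━━━━━━━━━━━━━━━━━━━┛      ┃
                     ┃Moves: 0  0/2                  ┃
                     ┃                               ┃
                     ┃                               ┃
                     ┃                               ┃


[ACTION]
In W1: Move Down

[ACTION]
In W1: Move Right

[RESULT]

                  ┃┏━━━━━━━━━━━━━━━━━━━━━━━━━━┓┃      
                  ┃┃ FileViewer               ┃┃      
                  ┃┠──────────────────────────┨┃      
                  ┃┃Error handling generates ▲┃┃      
                  ┗┃This module transforms co█┃┛      
                   ┃The system validates memo░┃       
                   ┃The pipeline implements d░┃       
                   ┃                         ░┃       
                   ┃                         ░┃       
                   ┃The system validates user░┃━━━━━━┓
                   ┃                         ░┃      ┃
                   ┃The pipeline optimizes co░┃──────┨
                   ┃This module manages queue░┃      ┃
                   ┃                         ░┃      ┃
                   ┃The architecture generate░┃      ┃
                   ┃Data processing validates░┃      ┃
                   ┃Error handling transforms▼┃      ┃
                   ┗━━━━━━━━━━━━━━━━━━━━━━━━━━┛      ┃
                     ┃Moves: 2  0/2                  ┃
                     ┃                               ┃
                     ┃                               ┃
                     ┃                               ┃


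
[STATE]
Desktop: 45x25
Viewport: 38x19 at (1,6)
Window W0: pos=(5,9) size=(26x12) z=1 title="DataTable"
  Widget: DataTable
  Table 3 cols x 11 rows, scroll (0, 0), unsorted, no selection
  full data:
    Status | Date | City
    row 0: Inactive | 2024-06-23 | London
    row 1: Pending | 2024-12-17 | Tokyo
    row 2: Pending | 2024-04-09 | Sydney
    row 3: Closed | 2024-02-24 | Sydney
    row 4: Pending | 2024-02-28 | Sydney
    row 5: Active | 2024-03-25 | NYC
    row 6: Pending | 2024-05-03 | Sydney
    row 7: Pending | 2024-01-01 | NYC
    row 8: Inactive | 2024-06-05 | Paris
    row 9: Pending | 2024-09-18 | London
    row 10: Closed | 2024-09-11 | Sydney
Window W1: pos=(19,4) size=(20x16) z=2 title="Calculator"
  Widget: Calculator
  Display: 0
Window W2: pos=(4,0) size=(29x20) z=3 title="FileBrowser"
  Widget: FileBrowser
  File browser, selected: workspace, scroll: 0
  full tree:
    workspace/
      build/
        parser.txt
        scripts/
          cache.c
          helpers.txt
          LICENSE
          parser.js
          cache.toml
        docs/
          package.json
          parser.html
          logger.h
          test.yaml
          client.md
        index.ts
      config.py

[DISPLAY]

   ┃                           ┃─────┨
   ┃                           ┃    0┃
   ┃                           ┃───┐ ┃
   ┃                           ┃ ÷ │ ┃
   ┃                           ┃───┤ ┃
   ┃                           ┃ × │ ┃
   ┃                           ┃───┤ ┃
   ┃                           ┃ - │ ┃
   ┃                           ┃───┤ ┃
   ┃                           ┃ + │ ┃
   ┃                           ┃───┤ ┃
   ┃                           ┃ M+│ ┃
   ┃                           ┃───┘ ┃
   ┗━━━━━━━━━━━━━━━━━━━━━━━━━━━┛━━━━━┛
    ┗━━━━━━━━━━━━━━━━━━━━━━━━┛        
                                      
                                      
                                      
                                      


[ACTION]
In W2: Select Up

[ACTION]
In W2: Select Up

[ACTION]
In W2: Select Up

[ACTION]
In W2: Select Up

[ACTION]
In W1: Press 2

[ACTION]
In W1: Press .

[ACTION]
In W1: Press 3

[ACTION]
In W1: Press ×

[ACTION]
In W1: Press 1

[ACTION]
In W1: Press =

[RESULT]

   ┃                           ┃─────┨
   ┃                           ┃  2.3┃
   ┃                           ┃───┐ ┃
   ┃                           ┃ ÷ │ ┃
   ┃                           ┃───┤ ┃
   ┃                           ┃ × │ ┃
   ┃                           ┃───┤ ┃
   ┃                           ┃ - │ ┃
   ┃                           ┃───┤ ┃
   ┃                           ┃ + │ ┃
   ┃                           ┃───┤ ┃
   ┃                           ┃ M+│ ┃
   ┃                           ┃───┘ ┃
   ┗━━━━━━━━━━━━━━━━━━━━━━━━━━━┛━━━━━┛
    ┗━━━━━━━━━━━━━━━━━━━━━━━━┛        
                                      
                                      
                                      
                                      


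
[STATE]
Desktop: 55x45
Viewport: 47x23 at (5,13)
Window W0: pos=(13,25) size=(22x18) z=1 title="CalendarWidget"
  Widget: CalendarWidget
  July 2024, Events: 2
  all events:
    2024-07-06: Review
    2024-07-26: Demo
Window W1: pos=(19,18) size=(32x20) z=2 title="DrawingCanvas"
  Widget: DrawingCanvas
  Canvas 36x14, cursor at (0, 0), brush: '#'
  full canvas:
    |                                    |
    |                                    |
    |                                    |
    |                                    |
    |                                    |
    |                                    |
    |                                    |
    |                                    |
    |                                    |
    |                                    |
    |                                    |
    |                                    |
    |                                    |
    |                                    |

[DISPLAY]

                                               
                                               
                                               
                                               
                                               
              ┏━━━━━━━━━━━━━━━━━━━━━━━━━━━━━━┓ 
              ┃ DrawingCanvas                ┃ 
              ┠──────────────────────────────┨ 
              ┃+                             ┃ 
              ┃                              ┃ 
              ┃                              ┃ 
              ┃                              ┃ 
        ┏━━━━━┃                              ┃ 
        ┃ Cale┃                              ┃ 
        ┠─────┃                              ┃ 
        ┃     ┃                              ┃ 
        ┃Mo Tu┃                              ┃ 
        ┃ 1  2┃                              ┃ 
        ┃ 8  9┃                              ┃ 
        ┃15 16┃                              ┃ 
        ┃22 23┃                              ┃ 
        ┃29 30┃                              ┃ 
        ┃     ┃                              ┃ 


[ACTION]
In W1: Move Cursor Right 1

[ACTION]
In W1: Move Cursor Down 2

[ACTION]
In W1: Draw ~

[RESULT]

                                               
                                               
                                               
                                               
                                               
              ┏━━━━━━━━━━━━━━━━━━━━━━━━━━━━━━┓ 
              ┃ DrawingCanvas                ┃ 
              ┠──────────────────────────────┨ 
              ┃                              ┃ 
              ┃                              ┃ 
              ┃ ~                            ┃ 
              ┃                              ┃ 
        ┏━━━━━┃                              ┃ 
        ┃ Cale┃                              ┃ 
        ┠─────┃                              ┃ 
        ┃     ┃                              ┃ 
        ┃Mo Tu┃                              ┃ 
        ┃ 1  2┃                              ┃ 
        ┃ 8  9┃                              ┃ 
        ┃15 16┃                              ┃ 
        ┃22 23┃                              ┃ 
        ┃29 30┃                              ┃ 
        ┃     ┃                              ┃ 


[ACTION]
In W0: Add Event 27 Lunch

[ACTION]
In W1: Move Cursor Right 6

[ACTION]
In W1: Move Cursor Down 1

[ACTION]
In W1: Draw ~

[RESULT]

                                               
                                               
                                               
                                               
                                               
              ┏━━━━━━━━━━━━━━━━━━━━━━━━━━━━━━┓ 
              ┃ DrawingCanvas                ┃ 
              ┠──────────────────────────────┨ 
              ┃                              ┃ 
              ┃                              ┃ 
              ┃ ~                            ┃ 
              ┃       ~                      ┃ 
        ┏━━━━━┃                              ┃ 
        ┃ Cale┃                              ┃ 
        ┠─────┃                              ┃ 
        ┃     ┃                              ┃ 
        ┃Mo Tu┃                              ┃ 
        ┃ 1  2┃                              ┃ 
        ┃ 8  9┃                              ┃ 
        ┃15 16┃                              ┃ 
        ┃22 23┃                              ┃ 
        ┃29 30┃                              ┃ 
        ┃     ┃                              ┃ 
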